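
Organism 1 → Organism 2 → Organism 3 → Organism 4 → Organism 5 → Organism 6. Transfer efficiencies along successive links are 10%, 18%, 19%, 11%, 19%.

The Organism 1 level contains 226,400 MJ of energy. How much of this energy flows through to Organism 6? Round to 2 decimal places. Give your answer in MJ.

16.18 MJ

Organism 2: 226400 × 0.1 = 22640 MJ
Organism 3: 22640 × 0.18 = 4075.2 MJ
Organism 4: 4075.2 × 0.19 = 774.288 MJ
Organism 5: 774.288 × 0.11 = 85.17168 MJ
Organism 6: 85.17168 × 0.19 = 16.1826192 MJ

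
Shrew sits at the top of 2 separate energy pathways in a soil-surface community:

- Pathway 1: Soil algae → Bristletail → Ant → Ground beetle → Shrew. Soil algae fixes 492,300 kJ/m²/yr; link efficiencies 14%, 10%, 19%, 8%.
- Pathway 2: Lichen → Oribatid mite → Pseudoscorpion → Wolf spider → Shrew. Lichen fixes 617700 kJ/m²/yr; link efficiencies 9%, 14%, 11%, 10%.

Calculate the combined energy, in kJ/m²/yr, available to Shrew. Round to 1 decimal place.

Pathway 1: 492300 × 0.14 × 0.1 × 0.19 × 0.08 = 104.76144 kJ/m²/yr
Pathway 2: 617700 × 0.09 × 0.14 × 0.11 × 0.1 = 85.61322 kJ/m²/yr
Total at Shrew: 104.76144 + 85.61322 = 190.37466 kJ/m²/yr

190.4 kJ/m²/yr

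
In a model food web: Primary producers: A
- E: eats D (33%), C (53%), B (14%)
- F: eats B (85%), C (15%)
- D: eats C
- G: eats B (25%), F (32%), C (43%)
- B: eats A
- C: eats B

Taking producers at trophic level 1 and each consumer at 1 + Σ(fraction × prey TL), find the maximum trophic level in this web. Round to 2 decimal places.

4.19

B: 1 + 1 = 2
C: 1 + 2 = 3
D: 1 + 3 = 4
E: 1 + (0.33×4 + 0.53×3 + 0.14×2) = 4.19
F: 1 + (0.85×2 + 0.15×3) = 3.15
G: 1 + (0.25×2 + 0.32×3.15 + 0.43×3) = 3.798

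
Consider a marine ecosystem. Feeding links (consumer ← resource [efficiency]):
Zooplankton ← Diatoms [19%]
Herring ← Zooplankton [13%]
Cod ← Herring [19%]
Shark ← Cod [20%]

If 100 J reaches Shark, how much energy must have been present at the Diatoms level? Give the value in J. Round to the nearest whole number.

106542 J

Cumulative transfer efficiency: 0.19 × 0.13 × 0.19 × 0.2 = 0.0009386
Diatoms energy = 100 / 0.0009386 = 106542 J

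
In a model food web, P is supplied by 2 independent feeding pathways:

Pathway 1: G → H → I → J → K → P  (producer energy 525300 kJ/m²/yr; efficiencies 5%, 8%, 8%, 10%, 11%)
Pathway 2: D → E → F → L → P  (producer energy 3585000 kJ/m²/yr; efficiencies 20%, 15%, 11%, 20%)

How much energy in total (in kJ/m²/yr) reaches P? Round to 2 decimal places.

2367.95 kJ/m²/yr

Pathway 1: 525300 × 0.05 × 0.08 × 0.08 × 0.1 × 0.11 = 1.849056 kJ/m²/yr
Pathway 2: 3585000 × 0.2 × 0.15 × 0.11 × 0.2 = 2366.1 kJ/m²/yr
Total at P: 1.849056 + 2366.1 = 2367.949056 kJ/m²/yr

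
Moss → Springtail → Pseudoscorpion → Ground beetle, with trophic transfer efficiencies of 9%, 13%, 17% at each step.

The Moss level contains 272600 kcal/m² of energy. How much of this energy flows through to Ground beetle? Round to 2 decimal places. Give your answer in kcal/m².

542.20 kcal/m²

Springtail: 272600 × 0.09 = 24534 kcal/m²
Pseudoscorpion: 24534 × 0.13 = 3189.42 kcal/m²
Ground beetle: 3189.42 × 0.17 = 542.2014 kcal/m²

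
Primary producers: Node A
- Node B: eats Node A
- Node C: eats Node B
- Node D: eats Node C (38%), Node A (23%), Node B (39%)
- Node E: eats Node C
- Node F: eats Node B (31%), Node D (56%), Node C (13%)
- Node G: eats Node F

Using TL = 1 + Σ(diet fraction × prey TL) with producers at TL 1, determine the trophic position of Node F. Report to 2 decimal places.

3.77

Node B: 1 + 1 = 2
Node C: 1 + 2 = 3
Node D: 1 + (0.38×3 + 0.23×1 + 0.39×2) = 3.15
Node E: 1 + 3 = 4
Node F: 1 + (0.31×2 + 0.56×3.15 + 0.13×3) = 3.774
Node G: 1 + 3.774 = 4.774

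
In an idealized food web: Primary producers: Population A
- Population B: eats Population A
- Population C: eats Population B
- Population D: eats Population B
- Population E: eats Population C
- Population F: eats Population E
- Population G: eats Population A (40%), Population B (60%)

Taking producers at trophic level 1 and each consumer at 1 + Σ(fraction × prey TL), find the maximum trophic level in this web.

Population B: 1 + 1 = 2
Population C: 1 + 2 = 3
Population D: 1 + 2 = 3
Population E: 1 + 3 = 4
Population F: 1 + 4 = 5
Population G: 1 + (0.4×1 + 0.6×2) = 2.6

5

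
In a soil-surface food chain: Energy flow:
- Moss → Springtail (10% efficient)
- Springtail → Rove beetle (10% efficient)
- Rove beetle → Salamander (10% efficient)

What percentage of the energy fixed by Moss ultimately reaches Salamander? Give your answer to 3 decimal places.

Product of link efficiencies: 0.1 × 0.1 × 0.1 = 0.001
As a percentage: 0.001 × 100 = 0.100%

0.100%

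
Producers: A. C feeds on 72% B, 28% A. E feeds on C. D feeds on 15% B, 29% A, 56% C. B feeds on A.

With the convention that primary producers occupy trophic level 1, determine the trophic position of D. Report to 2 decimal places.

B: 1 + 1 = 2
C: 1 + (0.72×2 + 0.28×1) = 2.72
D: 1 + (0.15×2 + 0.29×1 + 0.56×2.72) = 3.1132
E: 1 + 2.72 = 3.72

3.11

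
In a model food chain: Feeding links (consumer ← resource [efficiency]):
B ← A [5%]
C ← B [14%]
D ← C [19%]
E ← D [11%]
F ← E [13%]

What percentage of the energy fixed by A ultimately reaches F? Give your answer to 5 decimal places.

Product of link efficiencies: 0.05 × 0.14 × 0.19 × 0.11 × 0.13 = 0.000019019
As a percentage: 0.000019019 × 100 = 0.00190%

0.00190%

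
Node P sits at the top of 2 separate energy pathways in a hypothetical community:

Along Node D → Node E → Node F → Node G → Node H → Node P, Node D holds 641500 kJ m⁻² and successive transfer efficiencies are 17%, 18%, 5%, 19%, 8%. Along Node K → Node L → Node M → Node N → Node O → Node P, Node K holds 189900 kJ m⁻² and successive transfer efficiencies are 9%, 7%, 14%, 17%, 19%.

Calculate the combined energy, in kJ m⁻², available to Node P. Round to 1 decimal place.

20.3 kJ m⁻²

Via Node D: 641500 × 0.17 × 0.18 × 0.05 × 0.19 × 0.08 = 14.918724 kJ m⁻²
Via Node K: 189900 × 0.09 × 0.07 × 0.14 × 0.17 × 0.19 = 5.40998514 kJ m⁻²
Total at Node P: 14.918724 + 5.40998514 = 20.32870914 kJ m⁻²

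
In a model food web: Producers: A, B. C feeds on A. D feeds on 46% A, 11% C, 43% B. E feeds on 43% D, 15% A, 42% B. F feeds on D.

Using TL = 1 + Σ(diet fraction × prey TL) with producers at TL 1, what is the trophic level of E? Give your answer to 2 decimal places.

C: 1 + 1 = 2
D: 1 + (0.46×1 + 0.11×2 + 0.43×1) = 2.11
E: 1 + (0.43×2.11 + 0.15×1 + 0.42×1) = 2.4773
F: 1 + 2.11 = 3.11

2.48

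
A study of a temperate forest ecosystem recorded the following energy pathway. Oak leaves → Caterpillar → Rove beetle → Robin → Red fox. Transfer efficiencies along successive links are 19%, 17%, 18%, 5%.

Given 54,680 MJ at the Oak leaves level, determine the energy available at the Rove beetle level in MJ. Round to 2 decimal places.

1766.16 MJ

Caterpillar: 54680 × 0.19 = 10389.2 MJ
Rove beetle: 10389.2 × 0.17 = 1766.164 MJ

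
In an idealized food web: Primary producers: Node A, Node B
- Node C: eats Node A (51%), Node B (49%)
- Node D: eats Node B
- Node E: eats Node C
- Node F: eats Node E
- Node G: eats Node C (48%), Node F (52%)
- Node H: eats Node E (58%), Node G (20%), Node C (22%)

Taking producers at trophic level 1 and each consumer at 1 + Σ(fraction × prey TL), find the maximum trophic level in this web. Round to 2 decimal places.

Node C: 1 + (0.51×1 + 0.49×1) = 2
Node D: 1 + 1 = 2
Node E: 1 + 2 = 3
Node F: 1 + 3 = 4
Node G: 1 + (0.48×2 + 0.52×4) = 4.04
Node H: 1 + (0.58×3 + 0.2×4.04 + 0.22×2) = 3.988

4.04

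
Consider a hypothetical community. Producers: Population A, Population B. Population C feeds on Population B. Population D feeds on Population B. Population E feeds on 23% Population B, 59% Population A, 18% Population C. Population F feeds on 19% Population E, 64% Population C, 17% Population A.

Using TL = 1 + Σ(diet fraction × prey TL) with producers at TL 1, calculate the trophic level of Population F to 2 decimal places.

Population C: 1 + 1 = 2
Population D: 1 + 1 = 2
Population E: 1 + (0.23×1 + 0.59×1 + 0.18×2) = 2.18
Population F: 1 + (0.19×2.18 + 0.64×2 + 0.17×1) = 2.8642

2.86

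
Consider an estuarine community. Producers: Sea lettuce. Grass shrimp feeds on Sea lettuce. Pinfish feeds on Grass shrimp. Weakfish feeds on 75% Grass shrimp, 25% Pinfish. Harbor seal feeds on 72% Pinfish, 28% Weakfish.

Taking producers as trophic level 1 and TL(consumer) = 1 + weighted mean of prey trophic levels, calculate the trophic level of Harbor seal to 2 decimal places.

Grass shrimp: 1 + 1 = 2
Pinfish: 1 + 2 = 3
Weakfish: 1 + (0.75×2 + 0.25×3) = 3.25
Harbor seal: 1 + (0.72×3 + 0.28×3.25) = 4.07

4.07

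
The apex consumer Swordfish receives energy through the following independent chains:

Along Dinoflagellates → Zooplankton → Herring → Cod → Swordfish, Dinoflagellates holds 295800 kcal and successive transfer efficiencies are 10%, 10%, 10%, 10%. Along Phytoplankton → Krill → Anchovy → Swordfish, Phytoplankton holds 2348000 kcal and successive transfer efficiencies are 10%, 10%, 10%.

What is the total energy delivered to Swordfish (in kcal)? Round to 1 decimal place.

2377.6 kcal

Via Dinoflagellates: 295800 × 0.1 × 0.1 × 0.1 × 0.1 = 29.58 kcal
Via Phytoplankton: 2348000 × 0.1 × 0.1 × 0.1 = 2348 kcal
Total at Swordfish: 29.58 + 2348 = 2377.58 kcal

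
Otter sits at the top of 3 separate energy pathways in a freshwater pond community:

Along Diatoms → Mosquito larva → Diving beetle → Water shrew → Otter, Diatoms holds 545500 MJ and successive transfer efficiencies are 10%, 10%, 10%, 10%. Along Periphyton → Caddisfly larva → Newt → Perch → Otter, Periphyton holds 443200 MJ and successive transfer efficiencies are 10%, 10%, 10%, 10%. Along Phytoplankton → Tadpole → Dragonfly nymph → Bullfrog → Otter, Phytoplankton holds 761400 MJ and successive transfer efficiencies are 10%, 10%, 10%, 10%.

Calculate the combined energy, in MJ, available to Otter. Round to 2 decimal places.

Via Diatoms: 545500 × 0.1 × 0.1 × 0.1 × 0.1 = 54.55 MJ
Via Periphyton: 443200 × 0.1 × 0.1 × 0.1 × 0.1 = 44.32 MJ
Via Phytoplankton: 761400 × 0.1 × 0.1 × 0.1 × 0.1 = 76.14 MJ
Total at Otter: 54.55 + 44.32 + 76.14 = 175.01 MJ

175.01 MJ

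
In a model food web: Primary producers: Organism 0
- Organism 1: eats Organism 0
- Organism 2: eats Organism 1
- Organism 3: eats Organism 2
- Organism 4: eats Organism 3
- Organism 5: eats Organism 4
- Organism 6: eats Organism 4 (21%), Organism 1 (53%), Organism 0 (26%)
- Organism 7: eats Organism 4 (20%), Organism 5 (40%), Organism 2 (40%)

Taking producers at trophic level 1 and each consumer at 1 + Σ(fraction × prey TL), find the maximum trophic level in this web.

Organism 1: 1 + 1 = 2
Organism 2: 1 + 2 = 3
Organism 3: 1 + 3 = 4
Organism 4: 1 + 4 = 5
Organism 5: 1 + 5 = 6
Organism 6: 1 + (0.21×5 + 0.53×2 + 0.26×1) = 3.37
Organism 7: 1 + (0.2×5 + 0.4×6 + 0.4×3) = 5.6

6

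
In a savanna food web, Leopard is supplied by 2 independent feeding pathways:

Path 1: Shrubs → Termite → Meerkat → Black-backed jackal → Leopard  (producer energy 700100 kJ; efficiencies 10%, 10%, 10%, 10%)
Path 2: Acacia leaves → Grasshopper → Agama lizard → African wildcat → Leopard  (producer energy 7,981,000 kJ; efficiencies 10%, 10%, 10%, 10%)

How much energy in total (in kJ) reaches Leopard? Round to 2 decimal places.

Path 1: 700100 × 0.1 × 0.1 × 0.1 × 0.1 = 70.01 kJ
Path 2: 7981000 × 0.1 × 0.1 × 0.1 × 0.1 = 798.1 kJ
Total at Leopard: 70.01 + 798.1 = 868.11 kJ

868.11 kJ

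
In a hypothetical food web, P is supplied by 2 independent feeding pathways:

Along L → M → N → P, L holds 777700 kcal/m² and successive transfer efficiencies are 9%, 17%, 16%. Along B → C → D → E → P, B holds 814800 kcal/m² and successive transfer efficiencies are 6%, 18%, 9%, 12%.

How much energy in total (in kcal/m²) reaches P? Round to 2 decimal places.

1998.85 kcal/m²

Via L: 777700 × 0.09 × 0.17 × 0.16 = 1903.8096 kcal/m²
Via B: 814800 × 0.06 × 0.18 × 0.09 × 0.12 = 95.038272 kcal/m²
Total at P: 1903.8096 + 95.038272 = 1998.847872 kcal/m²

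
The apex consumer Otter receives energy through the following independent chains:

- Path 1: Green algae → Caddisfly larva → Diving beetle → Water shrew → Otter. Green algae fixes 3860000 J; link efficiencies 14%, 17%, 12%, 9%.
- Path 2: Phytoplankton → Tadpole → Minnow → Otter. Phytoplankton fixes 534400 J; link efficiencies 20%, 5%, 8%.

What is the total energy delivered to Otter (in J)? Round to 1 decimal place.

Path 1: 3860000 × 0.14 × 0.17 × 0.12 × 0.09 = 992.1744 J
Path 2: 534400 × 0.2 × 0.05 × 0.08 = 427.52 J
Total at Otter: 992.1744 + 427.52 = 1419.6944 J

1419.7 J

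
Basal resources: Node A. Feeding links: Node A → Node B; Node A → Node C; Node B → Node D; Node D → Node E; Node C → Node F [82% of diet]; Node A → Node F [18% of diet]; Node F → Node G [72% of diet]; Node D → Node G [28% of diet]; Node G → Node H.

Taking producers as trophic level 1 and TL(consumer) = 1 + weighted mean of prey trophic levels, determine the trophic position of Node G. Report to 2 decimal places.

3.87

Node B: 1 + 1 = 2
Node C: 1 + 1 = 2
Node D: 1 + 2 = 3
Node E: 1 + 3 = 4
Node F: 1 + (0.82×2 + 0.18×1) = 2.82
Node G: 1 + (0.72×2.82 + 0.28×3) = 3.8704
Node H: 1 + 3.8704 = 4.8704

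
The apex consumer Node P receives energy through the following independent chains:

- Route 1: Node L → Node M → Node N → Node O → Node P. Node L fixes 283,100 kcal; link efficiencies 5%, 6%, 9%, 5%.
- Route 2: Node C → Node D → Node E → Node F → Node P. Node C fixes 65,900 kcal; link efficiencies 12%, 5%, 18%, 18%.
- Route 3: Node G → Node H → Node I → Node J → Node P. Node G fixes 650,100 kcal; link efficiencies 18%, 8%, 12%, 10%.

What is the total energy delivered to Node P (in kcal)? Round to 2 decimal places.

Route 1: 283100 × 0.05 × 0.06 × 0.09 × 0.05 = 3.82185 kcal
Route 2: 65900 × 0.12 × 0.05 × 0.18 × 0.18 = 12.81096 kcal
Route 3: 650100 × 0.18 × 0.08 × 0.12 × 0.1 = 112.33728 kcal
Total at Node P: 3.82185 + 12.81096 + 112.33728 = 128.97009 kcal

128.97 kcal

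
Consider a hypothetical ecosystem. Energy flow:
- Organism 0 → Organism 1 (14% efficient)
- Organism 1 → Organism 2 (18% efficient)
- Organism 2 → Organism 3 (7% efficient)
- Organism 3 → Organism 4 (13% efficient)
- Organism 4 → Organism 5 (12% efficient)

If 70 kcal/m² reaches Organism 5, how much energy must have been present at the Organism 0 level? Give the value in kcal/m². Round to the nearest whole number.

Cumulative transfer efficiency: 0.14 × 0.18 × 0.07 × 0.13 × 0.12 = 0.0000275184
Organism 0 energy = 70 / 0.0000275184 = 2543753 kcal/m²

2543753 kcal/m²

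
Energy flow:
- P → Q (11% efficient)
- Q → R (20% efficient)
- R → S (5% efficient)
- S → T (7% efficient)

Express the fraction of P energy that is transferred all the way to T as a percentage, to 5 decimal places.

Product of link efficiencies: 0.11 × 0.2 × 0.05 × 0.07 = 0.000077
As a percentage: 0.000077 × 100 = 0.00770%

0.00770%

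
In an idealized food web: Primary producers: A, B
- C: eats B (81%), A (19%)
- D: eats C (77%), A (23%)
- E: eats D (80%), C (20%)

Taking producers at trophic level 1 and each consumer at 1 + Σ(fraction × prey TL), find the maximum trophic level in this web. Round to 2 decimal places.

3.62

C: 1 + (0.81×1 + 0.19×1) = 2
D: 1 + (0.77×2 + 0.23×1) = 2.77
E: 1 + (0.8×2.77 + 0.2×2) = 3.616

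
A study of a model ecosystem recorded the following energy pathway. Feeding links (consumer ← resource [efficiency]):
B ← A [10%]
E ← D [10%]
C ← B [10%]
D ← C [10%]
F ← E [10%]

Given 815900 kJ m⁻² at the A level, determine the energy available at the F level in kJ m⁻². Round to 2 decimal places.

8.16 kJ m⁻²

B: 815900 × 0.1 = 81590 kJ m⁻²
C: 81590 × 0.1 = 8159 kJ m⁻²
D: 8159 × 0.1 = 815.9 kJ m⁻²
E: 815.9 × 0.1 = 81.59 kJ m⁻²
F: 81.59 × 0.1 = 8.159 kJ m⁻²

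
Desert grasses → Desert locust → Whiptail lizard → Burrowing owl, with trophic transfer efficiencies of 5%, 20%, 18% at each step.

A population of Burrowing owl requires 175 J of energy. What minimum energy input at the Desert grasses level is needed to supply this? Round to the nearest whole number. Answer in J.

Cumulative transfer efficiency: 0.05 × 0.2 × 0.18 = 0.0018
Desert grasses energy = 175 / 0.0018 = 97222 J

97222 J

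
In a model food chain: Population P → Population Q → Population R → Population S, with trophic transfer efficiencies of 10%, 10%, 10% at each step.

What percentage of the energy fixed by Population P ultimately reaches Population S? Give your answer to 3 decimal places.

0.100%

Product of link efficiencies: 0.1 × 0.1 × 0.1 = 0.001
As a percentage: 0.001 × 100 = 0.100%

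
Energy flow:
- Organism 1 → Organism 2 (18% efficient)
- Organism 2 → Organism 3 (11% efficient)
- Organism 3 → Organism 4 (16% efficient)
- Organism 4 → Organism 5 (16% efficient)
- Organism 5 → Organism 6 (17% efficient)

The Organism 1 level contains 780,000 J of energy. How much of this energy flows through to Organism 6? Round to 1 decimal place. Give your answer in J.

67.2 J

Organism 2: 780000 × 0.18 = 140400 J
Organism 3: 140400 × 0.11 = 15444 J
Organism 4: 15444 × 0.16 = 2471.04 J
Organism 5: 2471.04 × 0.16 = 395.3664 J
Organism 6: 395.3664 × 0.17 = 67.212288 J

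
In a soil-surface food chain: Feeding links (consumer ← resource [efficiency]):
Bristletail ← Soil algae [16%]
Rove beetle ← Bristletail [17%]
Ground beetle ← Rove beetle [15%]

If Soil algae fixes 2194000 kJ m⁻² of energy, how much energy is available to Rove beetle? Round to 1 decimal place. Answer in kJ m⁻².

Bristletail: 2194000 × 0.16 = 351040 kJ m⁻²
Rove beetle: 351040 × 0.17 = 59676.8 kJ m⁻²

59676.8 kJ m⁻²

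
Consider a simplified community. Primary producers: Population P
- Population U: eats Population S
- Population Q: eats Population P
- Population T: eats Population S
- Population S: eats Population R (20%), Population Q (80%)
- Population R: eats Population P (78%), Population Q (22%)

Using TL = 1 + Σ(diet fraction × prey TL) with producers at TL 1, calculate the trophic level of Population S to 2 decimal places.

Population Q: 1 + 1 = 2
Population R: 1 + (0.78×1 + 0.22×2) = 2.22
Population S: 1 + (0.2×2.22 + 0.8×2) = 3.044
Population T: 1 + 3.044 = 4.044
Population U: 1 + 3.044 = 4.044

3.04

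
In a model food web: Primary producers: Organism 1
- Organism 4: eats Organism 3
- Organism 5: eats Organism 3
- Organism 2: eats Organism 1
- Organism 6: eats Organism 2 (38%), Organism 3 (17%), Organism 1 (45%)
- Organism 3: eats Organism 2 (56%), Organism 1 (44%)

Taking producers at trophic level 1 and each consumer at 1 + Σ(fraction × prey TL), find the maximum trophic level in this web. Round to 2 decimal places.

Organism 2: 1 + 1 = 2
Organism 3: 1 + (0.56×2 + 0.44×1) = 2.56
Organism 4: 1 + 2.56 = 3.56
Organism 5: 1 + 2.56 = 3.56
Organism 6: 1 + (0.38×2 + 0.17×2.56 + 0.45×1) = 2.6452

3.56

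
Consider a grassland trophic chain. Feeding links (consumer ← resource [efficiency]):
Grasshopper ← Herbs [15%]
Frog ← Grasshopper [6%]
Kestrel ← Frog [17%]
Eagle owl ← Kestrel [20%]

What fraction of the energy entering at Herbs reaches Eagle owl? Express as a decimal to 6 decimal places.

Product of link efficiencies: 0.15 × 0.06 × 0.17 × 0.2 = 0.000306

0.000306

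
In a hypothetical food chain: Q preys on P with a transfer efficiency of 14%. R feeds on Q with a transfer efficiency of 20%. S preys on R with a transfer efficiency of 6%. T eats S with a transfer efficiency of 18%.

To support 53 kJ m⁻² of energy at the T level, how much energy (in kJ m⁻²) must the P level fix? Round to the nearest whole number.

175265 kJ m⁻²

Cumulative transfer efficiency: 0.14 × 0.2 × 0.06 × 0.18 = 0.0003024
P energy = 53 / 0.0003024 = 175265 kJ m⁻²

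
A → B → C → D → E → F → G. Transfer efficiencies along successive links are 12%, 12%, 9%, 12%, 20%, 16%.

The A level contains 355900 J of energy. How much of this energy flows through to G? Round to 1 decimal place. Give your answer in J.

1.8 J

B: 355900 × 0.12 = 42708 J
C: 42708 × 0.12 = 5124.96 J
D: 5124.96 × 0.09 = 461.2464 J
E: 461.2464 × 0.12 = 55.349568 J
F: 55.349568 × 0.2 = 11.0699136 J
G: 11.0699136 × 0.16 = 1.771186176 J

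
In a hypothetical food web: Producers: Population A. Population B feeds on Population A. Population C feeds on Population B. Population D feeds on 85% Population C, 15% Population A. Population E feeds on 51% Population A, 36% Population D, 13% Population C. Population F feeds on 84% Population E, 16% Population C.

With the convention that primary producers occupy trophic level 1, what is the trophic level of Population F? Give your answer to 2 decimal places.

4.19

Population B: 1 + 1 = 2
Population C: 1 + 2 = 3
Population D: 1 + (0.85×3 + 0.15×1) = 3.7
Population E: 1 + (0.51×1 + 0.36×3.7 + 0.13×3) = 3.232
Population F: 1 + (0.84×3.232 + 0.16×3) = 4.19488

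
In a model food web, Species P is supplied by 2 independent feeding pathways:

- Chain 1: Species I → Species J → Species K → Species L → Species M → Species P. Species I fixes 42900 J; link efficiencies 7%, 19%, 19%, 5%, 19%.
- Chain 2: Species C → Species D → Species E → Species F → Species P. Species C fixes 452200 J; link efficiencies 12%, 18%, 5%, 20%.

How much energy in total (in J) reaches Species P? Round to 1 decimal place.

98.7 J

Chain 1: 42900 × 0.07 × 0.19 × 0.19 × 0.05 × 0.19 = 1.02987885 J
Chain 2: 452200 × 0.12 × 0.18 × 0.05 × 0.2 = 97.6752 J
Total at Species P: 1.02987885 + 97.6752 = 98.70507885 J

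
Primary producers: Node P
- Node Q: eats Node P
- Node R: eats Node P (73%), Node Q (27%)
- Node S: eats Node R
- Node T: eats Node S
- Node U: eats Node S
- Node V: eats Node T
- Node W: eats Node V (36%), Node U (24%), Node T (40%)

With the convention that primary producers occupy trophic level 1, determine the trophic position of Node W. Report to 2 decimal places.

5.63

Node Q: 1 + 1 = 2
Node R: 1 + (0.73×1 + 0.27×2) = 2.27
Node S: 1 + 2.27 = 3.27
Node T: 1 + 3.27 = 4.27
Node U: 1 + 3.27 = 4.27
Node V: 1 + 4.27 = 5.27
Node W: 1 + (0.36×5.27 + 0.24×4.27 + 0.4×4.27) = 5.63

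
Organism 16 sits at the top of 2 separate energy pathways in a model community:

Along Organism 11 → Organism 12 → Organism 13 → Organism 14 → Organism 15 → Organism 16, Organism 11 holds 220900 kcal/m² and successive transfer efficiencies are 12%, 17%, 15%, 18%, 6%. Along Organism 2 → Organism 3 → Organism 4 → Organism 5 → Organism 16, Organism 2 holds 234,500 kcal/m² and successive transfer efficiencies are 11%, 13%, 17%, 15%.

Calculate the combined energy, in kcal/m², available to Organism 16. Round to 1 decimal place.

Via Organism 11: 220900 × 0.12 × 0.17 × 0.15 × 0.18 × 0.06 = 7.3003032 kcal/m²
Via Organism 2: 234500 × 0.11 × 0.13 × 0.17 × 0.15 = 85.510425 kcal/m²
Total at Organism 16: 7.3003032 + 85.510425 = 92.8107282 kcal/m²

92.8 kcal/m²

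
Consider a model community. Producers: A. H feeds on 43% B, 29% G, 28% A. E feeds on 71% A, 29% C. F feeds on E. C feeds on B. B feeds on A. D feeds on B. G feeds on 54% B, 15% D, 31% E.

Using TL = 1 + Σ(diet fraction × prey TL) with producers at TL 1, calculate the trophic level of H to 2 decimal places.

3.11

B: 1 + 1 = 2
C: 1 + 2 = 3
D: 1 + 2 = 3
E: 1 + (0.71×1 + 0.29×3) = 2.58
F: 1 + 2.58 = 3.58
G: 1 + (0.54×2 + 0.15×3 + 0.31×2.58) = 3.3298
H: 1 + (0.43×2 + 0.29×3.3298 + 0.28×1) = 3.105642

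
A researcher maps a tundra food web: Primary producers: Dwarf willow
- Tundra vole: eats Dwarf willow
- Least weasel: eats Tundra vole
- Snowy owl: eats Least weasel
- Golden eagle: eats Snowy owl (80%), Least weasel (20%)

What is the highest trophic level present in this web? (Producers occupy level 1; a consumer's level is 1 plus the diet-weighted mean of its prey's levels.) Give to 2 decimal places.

Tundra vole: 1 + 1 = 2
Least weasel: 1 + 2 = 3
Snowy owl: 1 + 3 = 4
Golden eagle: 1 + (0.8×4 + 0.2×3) = 4.8

4.80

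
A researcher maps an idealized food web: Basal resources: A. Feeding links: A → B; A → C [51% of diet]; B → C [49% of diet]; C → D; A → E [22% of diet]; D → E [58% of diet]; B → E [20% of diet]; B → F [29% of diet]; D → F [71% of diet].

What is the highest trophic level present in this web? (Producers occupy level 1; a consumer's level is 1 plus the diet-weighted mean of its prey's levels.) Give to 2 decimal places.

4.06

B: 1 + 1 = 2
C: 1 + (0.51×1 + 0.49×2) = 2.49
D: 1 + 2.49 = 3.49
E: 1 + (0.22×1 + 0.58×3.49 + 0.2×2) = 3.6442
F: 1 + (0.29×2 + 0.71×3.49) = 4.0579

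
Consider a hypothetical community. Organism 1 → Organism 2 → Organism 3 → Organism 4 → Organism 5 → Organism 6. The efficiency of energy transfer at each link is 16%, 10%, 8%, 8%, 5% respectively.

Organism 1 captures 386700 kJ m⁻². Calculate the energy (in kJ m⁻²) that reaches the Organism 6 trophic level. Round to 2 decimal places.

Organism 2: 386700 × 0.16 = 61872 kJ m⁻²
Organism 3: 61872 × 0.1 = 6187.2 kJ m⁻²
Organism 4: 6187.2 × 0.08 = 494.976 kJ m⁻²
Organism 5: 494.976 × 0.08 = 39.59808 kJ m⁻²
Organism 6: 39.59808 × 0.05 = 1.979904 kJ m⁻²

1.98 kJ m⁻²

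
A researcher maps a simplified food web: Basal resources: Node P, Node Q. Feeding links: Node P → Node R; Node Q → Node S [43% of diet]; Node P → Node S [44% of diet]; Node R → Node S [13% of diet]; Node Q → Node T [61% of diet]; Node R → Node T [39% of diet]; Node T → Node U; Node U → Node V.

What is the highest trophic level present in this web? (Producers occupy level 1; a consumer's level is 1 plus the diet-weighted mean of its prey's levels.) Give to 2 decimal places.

Node R: 1 + 1 = 2
Node S: 1 + (0.43×1 + 0.44×1 + 0.13×2) = 2.13
Node T: 1 + (0.61×1 + 0.39×2) = 2.39
Node U: 1 + 2.39 = 3.39
Node V: 1 + 3.39 = 4.39

4.39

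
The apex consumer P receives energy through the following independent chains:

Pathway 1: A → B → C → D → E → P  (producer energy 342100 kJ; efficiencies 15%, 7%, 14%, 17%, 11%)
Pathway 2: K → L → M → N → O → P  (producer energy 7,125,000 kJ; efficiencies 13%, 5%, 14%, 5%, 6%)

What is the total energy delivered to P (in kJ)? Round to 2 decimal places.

28.86 kJ

Pathway 1: 342100 × 0.15 × 0.07 × 0.14 × 0.17 × 0.11 = 9.4039869 kJ
Pathway 2: 7125000 × 0.13 × 0.05 × 0.14 × 0.05 × 0.06 = 19.45125 kJ
Total at P: 9.4039869 + 19.45125 = 28.8552369 kJ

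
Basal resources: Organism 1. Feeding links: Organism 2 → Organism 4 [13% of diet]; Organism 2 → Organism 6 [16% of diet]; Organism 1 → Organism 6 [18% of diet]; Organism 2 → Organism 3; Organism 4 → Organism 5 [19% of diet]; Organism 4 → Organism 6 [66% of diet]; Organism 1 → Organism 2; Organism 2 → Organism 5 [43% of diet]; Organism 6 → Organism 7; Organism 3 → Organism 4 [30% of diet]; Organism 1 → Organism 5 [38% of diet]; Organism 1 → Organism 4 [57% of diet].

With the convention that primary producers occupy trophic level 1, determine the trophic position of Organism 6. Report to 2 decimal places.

Organism 2: 1 + 1 = 2
Organism 3: 1 + 2 = 3
Organism 4: 1 + (0.3×3 + 0.13×2 + 0.57×1) = 2.73
Organism 5: 1 + (0.43×2 + 0.19×2.73 + 0.38×1) = 2.7587
Organism 6: 1 + (0.16×2 + 0.18×1 + 0.66×2.73) = 3.3018
Organism 7: 1 + 3.3018 = 4.3018

3.30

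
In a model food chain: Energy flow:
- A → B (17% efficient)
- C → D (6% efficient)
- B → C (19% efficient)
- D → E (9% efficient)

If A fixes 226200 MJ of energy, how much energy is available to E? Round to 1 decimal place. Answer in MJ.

39.5 MJ

B: 226200 × 0.17 = 38454 MJ
C: 38454 × 0.19 = 7306.26 MJ
D: 7306.26 × 0.06 = 438.3756 MJ
E: 438.3756 × 0.09 = 39.453804 MJ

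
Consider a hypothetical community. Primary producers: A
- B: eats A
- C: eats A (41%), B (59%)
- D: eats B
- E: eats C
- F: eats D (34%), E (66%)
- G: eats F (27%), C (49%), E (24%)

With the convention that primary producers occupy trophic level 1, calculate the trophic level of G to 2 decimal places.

B: 1 + 1 = 2
C: 1 + (0.41×1 + 0.59×2) = 2.59
D: 1 + 2 = 3
E: 1 + 2.59 = 3.59
F: 1 + (0.34×3 + 0.66×3.59) = 4.3894
G: 1 + (0.27×4.3894 + 0.49×2.59 + 0.24×3.59) = 4.315838

4.32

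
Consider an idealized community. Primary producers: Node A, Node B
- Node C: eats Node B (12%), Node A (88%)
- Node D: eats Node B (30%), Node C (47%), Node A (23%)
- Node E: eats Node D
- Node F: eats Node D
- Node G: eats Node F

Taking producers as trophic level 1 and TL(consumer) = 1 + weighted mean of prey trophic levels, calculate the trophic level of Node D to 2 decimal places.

2.47

Node C: 1 + (0.12×1 + 0.88×1) = 2
Node D: 1 + (0.3×1 + 0.47×2 + 0.23×1) = 2.47
Node E: 1 + 2.47 = 3.47
Node F: 1 + 2.47 = 3.47
Node G: 1 + 3.47 = 4.47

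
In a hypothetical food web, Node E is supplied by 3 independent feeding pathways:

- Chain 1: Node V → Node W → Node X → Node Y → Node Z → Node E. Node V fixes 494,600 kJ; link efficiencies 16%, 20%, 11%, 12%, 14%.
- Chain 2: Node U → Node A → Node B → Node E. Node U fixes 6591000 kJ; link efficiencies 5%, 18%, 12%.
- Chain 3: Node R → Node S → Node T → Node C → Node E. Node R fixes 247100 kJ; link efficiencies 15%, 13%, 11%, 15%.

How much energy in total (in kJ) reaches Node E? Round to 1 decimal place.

7227.0 kJ

Chain 1: 494600 × 0.16 × 0.2 × 0.11 × 0.12 × 0.14 = 29.2486656 kJ
Chain 2: 6591000 × 0.05 × 0.18 × 0.12 = 7118.28 kJ
Chain 3: 247100 × 0.15 × 0.13 × 0.11 × 0.15 = 79.504425 kJ
Total at Node E: 29.2486656 + 7118.28 + 79.504425 = 7227.0330906 kJ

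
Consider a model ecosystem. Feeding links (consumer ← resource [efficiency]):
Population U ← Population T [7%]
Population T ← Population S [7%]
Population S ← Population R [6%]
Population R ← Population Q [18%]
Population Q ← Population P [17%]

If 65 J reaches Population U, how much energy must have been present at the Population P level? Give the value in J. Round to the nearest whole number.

7225112 J

Cumulative transfer efficiency: 0.17 × 0.18 × 0.06 × 0.07 × 0.07 = 0.0000089964
Population P energy = 65 / 0.0000089964 = 7225112 J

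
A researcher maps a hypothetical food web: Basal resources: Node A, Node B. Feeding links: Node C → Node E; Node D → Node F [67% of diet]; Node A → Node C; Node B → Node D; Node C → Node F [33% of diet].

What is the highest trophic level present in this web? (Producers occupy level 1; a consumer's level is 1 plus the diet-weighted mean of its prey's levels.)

3

Node C: 1 + 1 = 2
Node D: 1 + 1 = 2
Node E: 1 + 2 = 3
Node F: 1 + (0.67×2 + 0.33×2) = 3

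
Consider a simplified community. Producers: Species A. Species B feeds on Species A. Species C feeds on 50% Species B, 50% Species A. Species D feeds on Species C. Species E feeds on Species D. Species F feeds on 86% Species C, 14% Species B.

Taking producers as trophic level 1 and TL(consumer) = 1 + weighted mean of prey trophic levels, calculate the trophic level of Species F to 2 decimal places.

3.43

Species B: 1 + 1 = 2
Species C: 1 + (0.5×2 + 0.5×1) = 2.5
Species D: 1 + 2.5 = 3.5
Species E: 1 + 3.5 = 4.5
Species F: 1 + (0.86×2.5 + 0.14×2) = 3.43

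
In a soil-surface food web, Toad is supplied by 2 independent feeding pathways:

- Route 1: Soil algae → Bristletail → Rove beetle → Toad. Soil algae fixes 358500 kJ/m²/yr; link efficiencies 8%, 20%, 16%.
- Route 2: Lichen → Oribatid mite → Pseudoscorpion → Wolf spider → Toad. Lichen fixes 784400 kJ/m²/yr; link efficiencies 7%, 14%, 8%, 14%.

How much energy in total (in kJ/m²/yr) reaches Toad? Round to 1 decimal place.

1003.9 kJ/m²/yr

Route 1: 358500 × 0.08 × 0.2 × 0.16 = 917.76 kJ/m²/yr
Route 2: 784400 × 0.07 × 0.14 × 0.08 × 0.14 = 86.095744 kJ/m²/yr
Total at Toad: 917.76 + 86.095744 = 1003.855744 kJ/m²/yr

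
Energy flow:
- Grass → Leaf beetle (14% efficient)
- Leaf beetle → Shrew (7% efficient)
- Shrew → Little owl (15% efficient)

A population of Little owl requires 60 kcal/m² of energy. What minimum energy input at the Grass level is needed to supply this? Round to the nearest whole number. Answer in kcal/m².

Cumulative transfer efficiency: 0.14 × 0.07 × 0.15 = 0.00147
Grass energy = 60 / 0.00147 = 40816 kcal/m²

40816 kcal/m²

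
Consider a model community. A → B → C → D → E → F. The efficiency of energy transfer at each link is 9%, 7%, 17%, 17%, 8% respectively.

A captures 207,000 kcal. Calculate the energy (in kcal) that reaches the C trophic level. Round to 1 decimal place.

B: 207000 × 0.09 = 18630 kcal
C: 18630 × 0.07 = 1304.1 kcal

1304.1 kcal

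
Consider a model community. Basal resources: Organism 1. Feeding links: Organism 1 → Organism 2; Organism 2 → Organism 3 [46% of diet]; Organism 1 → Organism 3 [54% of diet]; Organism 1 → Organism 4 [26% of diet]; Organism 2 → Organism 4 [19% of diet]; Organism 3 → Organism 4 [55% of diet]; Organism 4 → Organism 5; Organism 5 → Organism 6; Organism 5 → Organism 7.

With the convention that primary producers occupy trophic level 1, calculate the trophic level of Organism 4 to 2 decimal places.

2.99

Organism 2: 1 + 1 = 2
Organism 3: 1 + (0.46×2 + 0.54×1) = 2.46
Organism 4: 1 + (0.26×1 + 0.19×2 + 0.55×2.46) = 2.993
Organism 5: 1 + 2.993 = 3.993
Organism 6: 1 + 3.993 = 4.993
Organism 7: 1 + 3.993 = 4.993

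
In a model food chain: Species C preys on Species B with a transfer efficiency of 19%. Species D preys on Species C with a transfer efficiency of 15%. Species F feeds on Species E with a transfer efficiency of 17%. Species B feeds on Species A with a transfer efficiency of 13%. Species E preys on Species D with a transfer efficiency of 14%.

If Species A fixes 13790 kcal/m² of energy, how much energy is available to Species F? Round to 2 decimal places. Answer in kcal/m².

1.22 kcal/m²

Species B: 13790 × 0.13 = 1792.7 kcal/m²
Species C: 1792.7 × 0.19 = 340.613 kcal/m²
Species D: 340.613 × 0.15 = 51.09195 kcal/m²
Species E: 51.09195 × 0.14 = 7.152873 kcal/m²
Species F: 7.152873 × 0.17 = 1.21598841 kcal/m²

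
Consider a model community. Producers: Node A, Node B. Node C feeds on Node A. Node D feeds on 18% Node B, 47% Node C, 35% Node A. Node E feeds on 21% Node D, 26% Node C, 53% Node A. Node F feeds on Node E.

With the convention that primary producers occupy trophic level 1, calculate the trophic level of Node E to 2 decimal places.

Node C: 1 + 1 = 2
Node D: 1 + (0.18×1 + 0.47×2 + 0.35×1) = 2.47
Node E: 1 + (0.21×2.47 + 0.26×2 + 0.53×1) = 2.5687
Node F: 1 + 2.5687 = 3.5687

2.57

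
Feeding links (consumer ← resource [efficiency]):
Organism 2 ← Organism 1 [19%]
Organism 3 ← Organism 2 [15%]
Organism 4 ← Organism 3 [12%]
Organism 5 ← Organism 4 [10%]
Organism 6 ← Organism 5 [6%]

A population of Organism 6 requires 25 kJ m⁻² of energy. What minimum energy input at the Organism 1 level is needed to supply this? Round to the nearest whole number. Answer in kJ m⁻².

1218324 kJ m⁻²

Cumulative transfer efficiency: 0.19 × 0.15 × 0.12 × 0.1 × 0.06 = 0.00002052
Organism 1 energy = 25 / 0.00002052 = 1218324 kJ m⁻²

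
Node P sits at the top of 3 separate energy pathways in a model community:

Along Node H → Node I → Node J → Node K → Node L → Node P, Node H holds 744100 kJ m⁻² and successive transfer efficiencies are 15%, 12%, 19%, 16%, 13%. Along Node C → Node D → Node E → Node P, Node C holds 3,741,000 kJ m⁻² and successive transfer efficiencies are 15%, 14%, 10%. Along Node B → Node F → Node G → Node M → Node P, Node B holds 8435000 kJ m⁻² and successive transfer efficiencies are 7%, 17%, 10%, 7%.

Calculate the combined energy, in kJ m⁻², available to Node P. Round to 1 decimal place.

8611.7 kJ m⁻²

Via Node H: 744100 × 0.15 × 0.12 × 0.19 × 0.16 × 0.13 = 52.9322976 kJ m⁻²
Via Node C: 3741000 × 0.15 × 0.14 × 0.1 = 7856.1 kJ m⁻²
Via Node B: 8435000 × 0.07 × 0.17 × 0.1 × 0.07 = 702.6355 kJ m⁻²
Total at Node P: 52.9322976 + 7856.1 + 702.6355 = 8611.6677976 kJ m⁻²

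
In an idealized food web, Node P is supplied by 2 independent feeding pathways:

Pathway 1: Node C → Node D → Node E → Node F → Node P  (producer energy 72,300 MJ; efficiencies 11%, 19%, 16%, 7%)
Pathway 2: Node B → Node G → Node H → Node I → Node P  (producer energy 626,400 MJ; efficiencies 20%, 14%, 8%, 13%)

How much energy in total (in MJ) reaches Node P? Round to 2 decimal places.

Pathway 1: 72300 × 0.11 × 0.19 × 0.16 × 0.07 = 16.923984 MJ
Pathway 2: 626400 × 0.2 × 0.14 × 0.08 × 0.13 = 182.40768 MJ
Total at Node P: 16.923984 + 182.40768 = 199.331664 MJ

199.33 MJ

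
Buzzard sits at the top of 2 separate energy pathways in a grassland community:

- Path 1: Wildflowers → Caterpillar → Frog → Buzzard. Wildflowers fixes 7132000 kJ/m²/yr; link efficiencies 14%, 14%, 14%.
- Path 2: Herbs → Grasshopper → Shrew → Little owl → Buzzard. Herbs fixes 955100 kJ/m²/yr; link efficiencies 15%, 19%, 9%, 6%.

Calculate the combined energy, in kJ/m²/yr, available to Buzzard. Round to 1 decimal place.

Path 1: 7132000 × 0.14 × 0.14 × 0.14 = 19570.208 kJ/m²/yr
Path 2: 955100 × 0.15 × 0.19 × 0.09 × 0.06 = 146.98989 kJ/m²/yr
Total at Buzzard: 19570.208 + 146.98989 = 19717.19789 kJ/m²/yr

19717.2 kJ/m²/yr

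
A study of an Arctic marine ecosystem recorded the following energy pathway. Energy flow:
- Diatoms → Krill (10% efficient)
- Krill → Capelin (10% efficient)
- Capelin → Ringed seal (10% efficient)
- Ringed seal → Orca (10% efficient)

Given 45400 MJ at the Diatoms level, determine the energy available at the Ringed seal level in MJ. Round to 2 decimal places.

Krill: 45400 × 0.1 = 4540 MJ
Capelin: 4540 × 0.1 = 454 MJ
Ringed seal: 454 × 0.1 = 45.4 MJ

45.40 MJ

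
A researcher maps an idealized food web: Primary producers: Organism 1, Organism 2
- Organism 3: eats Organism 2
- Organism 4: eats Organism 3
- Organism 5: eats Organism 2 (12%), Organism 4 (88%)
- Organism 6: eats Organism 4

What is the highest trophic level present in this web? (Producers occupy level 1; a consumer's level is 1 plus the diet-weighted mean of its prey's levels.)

4

Organism 3: 1 + 1 = 2
Organism 4: 1 + 2 = 3
Organism 5: 1 + (0.12×1 + 0.88×3) = 3.76
Organism 6: 1 + 3 = 4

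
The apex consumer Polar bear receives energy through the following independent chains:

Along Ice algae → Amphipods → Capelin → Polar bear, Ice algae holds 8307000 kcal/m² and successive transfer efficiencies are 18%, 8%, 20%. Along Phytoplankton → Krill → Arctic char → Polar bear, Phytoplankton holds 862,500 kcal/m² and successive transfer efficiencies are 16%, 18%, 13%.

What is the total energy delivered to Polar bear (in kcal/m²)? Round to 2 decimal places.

27153.36 kcal/m²

Via Ice algae: 8307000 × 0.18 × 0.08 × 0.2 = 23924.16 kcal/m²
Via Phytoplankton: 862500 × 0.16 × 0.18 × 0.13 = 3229.2 kcal/m²
Total at Polar bear: 23924.16 + 3229.2 = 27153.36 kcal/m²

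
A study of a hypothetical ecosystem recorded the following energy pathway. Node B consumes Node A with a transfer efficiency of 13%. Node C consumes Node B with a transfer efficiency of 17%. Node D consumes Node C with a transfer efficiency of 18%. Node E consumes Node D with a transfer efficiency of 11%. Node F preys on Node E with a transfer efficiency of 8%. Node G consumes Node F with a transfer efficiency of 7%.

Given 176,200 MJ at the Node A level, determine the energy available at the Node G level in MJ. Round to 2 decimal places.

Node B: 176200 × 0.13 = 22906 MJ
Node C: 22906 × 0.17 = 3894.02 MJ
Node D: 3894.02 × 0.18 = 700.9236 MJ
Node E: 700.9236 × 0.11 = 77.101596 MJ
Node F: 77.101596 × 0.08 = 6.16812768 MJ
Node G: 6.16812768 × 0.07 = 0.4317689376 MJ

0.43 MJ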